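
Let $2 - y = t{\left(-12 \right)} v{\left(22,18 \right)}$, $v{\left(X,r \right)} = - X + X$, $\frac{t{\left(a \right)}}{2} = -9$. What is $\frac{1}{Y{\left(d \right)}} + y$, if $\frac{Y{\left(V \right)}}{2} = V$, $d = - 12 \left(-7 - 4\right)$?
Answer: $\frac{529}{264} \approx 2.0038$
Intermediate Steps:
$d = 132$ ($d = \left(-12\right) \left(-11\right) = 132$)
$Y{\left(V \right)} = 2 V$
$t{\left(a \right)} = -18$ ($t{\left(a \right)} = 2 \left(-9\right) = -18$)
$v{\left(X,r \right)} = 0$
$y = 2$ ($y = 2 - \left(-18\right) 0 = 2 - 0 = 2 + 0 = 2$)
$\frac{1}{Y{\left(d \right)}} + y = \frac{1}{2 \cdot 132} + 2 = \frac{1}{264} + 2 = \frac{529}{264}$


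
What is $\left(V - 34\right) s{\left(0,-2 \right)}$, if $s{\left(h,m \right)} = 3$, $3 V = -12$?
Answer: $-114$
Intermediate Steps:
$V = -4$ ($V = \frac{1}{3} \left(-12\right) = -4$)
$\left(V - 34\right) s{\left(0,-2 \right)} = \left(-4 - 34\right) 3 = \left(-38\right) 3 = -114$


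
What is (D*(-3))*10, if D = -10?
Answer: 300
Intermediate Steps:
(D*(-3))*10 = -10*(-3)*10 = 30*10 = 300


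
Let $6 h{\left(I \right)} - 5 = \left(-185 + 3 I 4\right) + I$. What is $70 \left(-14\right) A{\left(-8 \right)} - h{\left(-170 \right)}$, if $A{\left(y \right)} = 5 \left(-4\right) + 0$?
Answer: $\frac{59995}{3} \approx 19998.0$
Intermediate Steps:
$A{\left(y \right)} = -20$ ($A{\left(y \right)} = -20 + 0 = -20$)
$h{\left(I \right)} = -30 + \frac{13 I}{6}$ ($h{\left(I \right)} = \frac{5}{6} + \frac{\left(-185 + 3 I 4\right) + I}{6} = \frac{5}{6} + \frac{\left(-185 + 12 I\right) + I}{6} = \frac{5}{6} + \frac{-185 + 13 I}{6} = \frac{5}{6} + \left(- \frac{185}{6} + \frac{13 I}{6}\right) = -30 + \frac{13 I}{6}$)
$70 \left(-14\right) A{\left(-8 \right)} - h{\left(-170 \right)} = 70 \left(-14\right) \left(-20\right) - \left(-30 + \frac{13}{6} \left(-170\right)\right) = \left(-980\right) \left(-20\right) - \left(-30 - \frac{1105}{3}\right) = 19600 - - \frac{1195}{3} = 19600 + \frac{1195}{3} = \frac{59995}{3}$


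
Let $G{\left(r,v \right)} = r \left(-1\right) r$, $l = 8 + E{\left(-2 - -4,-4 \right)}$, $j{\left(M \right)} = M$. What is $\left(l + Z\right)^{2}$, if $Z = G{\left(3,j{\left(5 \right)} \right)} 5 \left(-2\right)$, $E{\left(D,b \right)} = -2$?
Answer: $9216$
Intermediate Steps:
$l = 6$ ($l = 8 - 2 = 6$)
$G{\left(r,v \right)} = - r^{2}$ ($G{\left(r,v \right)} = - r r = - r^{2}$)
$Z = 90$ ($Z = - 3^{2} \cdot 5 \left(-2\right) = \left(-1\right) 9 \cdot 5 \left(-2\right) = \left(-9\right) 5 \left(-2\right) = \left(-45\right) \left(-2\right) = 90$)
$\left(l + Z\right)^{2} = \left(6 + 90\right)^{2} = 96^{2} = 9216$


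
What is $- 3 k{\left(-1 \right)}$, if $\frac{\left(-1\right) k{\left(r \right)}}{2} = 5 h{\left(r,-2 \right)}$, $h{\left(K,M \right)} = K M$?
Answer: $60$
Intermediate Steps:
$k{\left(r \right)} = 20 r$ ($k{\left(r \right)} = - 2 \cdot 5 r \left(-2\right) = - 2 \cdot 5 \left(- 2 r\right) = - 2 \left(- 10 r\right) = 20 r$)
$- 3 k{\left(-1 \right)} = - 3 \cdot 20 \left(-1\right) = \left(-3\right) \left(-20\right) = 60$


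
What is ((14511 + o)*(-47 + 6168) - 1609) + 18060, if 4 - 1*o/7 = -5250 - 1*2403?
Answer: 416917761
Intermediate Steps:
o = 53599 (o = 28 - 7*(-5250 - 1*2403) = 28 - 7*(-5250 - 2403) = 28 - 7*(-7653) = 28 + 53571 = 53599)
((14511 + o)*(-47 + 6168) - 1609) + 18060 = ((14511 + 53599)*(-47 + 6168) - 1609) + 18060 = (68110*6121 - 1609) + 18060 = (416901310 - 1609) + 18060 = 416899701 + 18060 = 416917761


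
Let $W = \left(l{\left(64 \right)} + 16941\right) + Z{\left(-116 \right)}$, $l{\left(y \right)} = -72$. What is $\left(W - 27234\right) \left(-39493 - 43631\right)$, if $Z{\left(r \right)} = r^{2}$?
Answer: $-256936284$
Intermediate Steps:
$W = 30325$ ($W = \left(-72 + 16941\right) + \left(-116\right)^{2} = 16869 + 13456 = 30325$)
$\left(W - 27234\right) \left(-39493 - 43631\right) = \left(30325 - 27234\right) \left(-39493 - 43631\right) = 3091 \left(-83124\right) = -256936284$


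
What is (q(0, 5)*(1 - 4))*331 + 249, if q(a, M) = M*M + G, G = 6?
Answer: -30534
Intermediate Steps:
q(a, M) = 6 + M² (q(a, M) = M*M + 6 = M² + 6 = 6 + M²)
(q(0, 5)*(1 - 4))*331 + 249 = ((6 + 5²)*(1 - 4))*331 + 249 = ((6 + 25)*(-3))*331 + 249 = (31*(-3))*331 + 249 = -93*331 + 249 = -30783 + 249 = -30534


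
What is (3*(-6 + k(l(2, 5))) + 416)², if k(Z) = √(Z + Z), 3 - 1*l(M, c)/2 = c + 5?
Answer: 158152 + 4776*I*√7 ≈ 1.5815e+5 + 12636.0*I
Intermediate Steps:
l(M, c) = -4 - 2*c (l(M, c) = 6 - 2*(c + 5) = 6 - 2*(5 + c) = 6 + (-10 - 2*c) = -4 - 2*c)
k(Z) = √2*√Z (k(Z) = √(2*Z) = √2*√Z)
(3*(-6 + k(l(2, 5))) + 416)² = (3*(-6 + √2*√(-4 - 2*5)) + 416)² = (3*(-6 + √2*√(-4 - 10)) + 416)² = (3*(-6 + √2*√(-14)) + 416)² = (3*(-6 + √2*(I*√14)) + 416)² = (3*(-6 + 2*I*√7) + 416)² = ((-18 + 6*I*√7) + 416)² = (398 + 6*I*√7)²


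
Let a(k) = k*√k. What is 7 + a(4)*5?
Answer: 47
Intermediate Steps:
a(k) = k^(3/2)
7 + a(4)*5 = 7 + 4^(3/2)*5 = 7 + 8*5 = 7 + 40 = 47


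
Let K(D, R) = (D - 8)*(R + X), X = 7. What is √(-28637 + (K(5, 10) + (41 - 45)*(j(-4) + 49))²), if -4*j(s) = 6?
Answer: 2*√7361 ≈ 171.59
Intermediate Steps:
j(s) = -3/2 (j(s) = -¼*6 = -3/2)
K(D, R) = (-8 + D)*(7 + R) (K(D, R) = (D - 8)*(R + 7) = (-8 + D)*(7 + R))
√(-28637 + (K(5, 10) + (41 - 45)*(j(-4) + 49))²) = √(-28637 + ((-56 - 8*10 + 7*5 + 5*10) + (41 - 45)*(-3/2 + 49))²) = √(-28637 + ((-56 - 80 + 35 + 50) - 4*95/2)²) = √(-28637 + (-51 - 190)²) = √(-28637 + (-241)²) = √(-28637 + 58081) = √29444 = 2*√7361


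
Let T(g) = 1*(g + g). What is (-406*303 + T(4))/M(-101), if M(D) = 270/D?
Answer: 1242401/27 ≈ 46015.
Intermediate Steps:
T(g) = 2*g (T(g) = 1*(2*g) = 2*g)
(-406*303 + T(4))/M(-101) = (-406*303 + 2*4)/((270/(-101))) = (-123018 + 8)/((270*(-1/101))) = -123010/(-270/101) = -123010*(-101/270) = 1242401/27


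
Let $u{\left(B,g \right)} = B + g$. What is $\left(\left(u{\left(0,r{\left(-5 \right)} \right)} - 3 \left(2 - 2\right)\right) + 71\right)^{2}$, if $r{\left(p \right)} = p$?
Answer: $4356$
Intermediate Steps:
$\left(\left(u{\left(0,r{\left(-5 \right)} \right)} - 3 \left(2 - 2\right)\right) + 71\right)^{2} = \left(\left(\left(0 - 5\right) - 3 \left(2 - 2\right)\right) + 71\right)^{2} = \left(\left(-5 - 0\right) + 71\right)^{2} = \left(\left(-5 + 0\right) + 71\right)^{2} = \left(-5 + 71\right)^{2} = 66^{2} = 4356$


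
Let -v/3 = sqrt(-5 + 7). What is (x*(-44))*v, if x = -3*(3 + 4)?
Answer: -2772*sqrt(2) ≈ -3920.2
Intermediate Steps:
v = -3*sqrt(2) (v = -3*sqrt(-5 + 7) = -3*sqrt(2) ≈ -4.2426)
x = -21 (x = -3*7 = -21)
(x*(-44))*v = (-21*(-44))*(-3*sqrt(2)) = 924*(-3*sqrt(2)) = -2772*sqrt(2)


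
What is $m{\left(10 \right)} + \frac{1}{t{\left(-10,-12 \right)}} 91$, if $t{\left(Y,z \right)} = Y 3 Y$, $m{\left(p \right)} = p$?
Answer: $\frac{3091}{300} \approx 10.303$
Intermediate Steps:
$t{\left(Y,z \right)} = 3 Y^{2}$ ($t{\left(Y,z \right)} = 3 Y Y = 3 Y^{2}$)
$m{\left(10 \right)} + \frac{1}{t{\left(-10,-12 \right)}} 91 = 10 + \frac{1}{3 \left(-10\right)^{2}} \cdot 91 = 10 + \frac{1}{3 \cdot 100} \cdot 91 = 10 + \frac{1}{300} \cdot 91 = 10 + \frac{91}{300} = \frac{3091}{300}$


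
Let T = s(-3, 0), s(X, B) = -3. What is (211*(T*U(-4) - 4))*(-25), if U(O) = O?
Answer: -42200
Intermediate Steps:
T = -3
(211*(T*U(-4) - 4))*(-25) = (211*(-3*(-4) - 4))*(-25) = (211*(12 - 4))*(-25) = (211*8)*(-25) = 1688*(-25) = -42200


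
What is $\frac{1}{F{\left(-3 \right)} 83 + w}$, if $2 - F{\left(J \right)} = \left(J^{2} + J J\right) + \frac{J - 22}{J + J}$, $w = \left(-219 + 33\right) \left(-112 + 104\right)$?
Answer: $- \frac{6}{1115} \approx -0.0053812$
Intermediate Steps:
$w = 1488$ ($w = \left(-186\right) \left(-8\right) = 1488$)
$F{\left(J \right)} = 2 - 2 J^{2} - \frac{-22 + J}{2 J}$ ($F{\left(J \right)} = 2 - \left(\left(J^{2} + J J\right) + \frac{J - 22}{J + J}\right) = 2 - \left(\left(J^{2} + J^{2}\right) + \frac{-22 + J}{2 J}\right) = 2 - \left(2 J^{2} + \left(-22 + J\right) \frac{1}{2 J}\right) = 2 - \left(2 J^{2} + \frac{-22 + J}{2 J}\right) = 2 - 2 J^{2} - \frac{-22 + J}{2 J}$)
$\frac{1}{F{\left(-3 \right)} 83 + w} = \frac{1}{\left(\frac{3}{2} - 2 \left(-3\right)^{2} + \frac{11}{-3}\right) 83 + 1488} = \frac{1}{\left(\frac{3}{2} - 18 + 11 \left(- \frac{1}{3}\right)\right) 83 + 1488} = \frac{1}{\left(\frac{3}{2} - 18 - \frac{11}{3}\right) 83 + 1488} = \frac{1}{\left(- \frac{121}{6}\right) 83 + 1488} = \frac{1}{- \frac{10043}{6} + 1488} = \frac{1}{- \frac{1115}{6}} = - \frac{6}{1115}$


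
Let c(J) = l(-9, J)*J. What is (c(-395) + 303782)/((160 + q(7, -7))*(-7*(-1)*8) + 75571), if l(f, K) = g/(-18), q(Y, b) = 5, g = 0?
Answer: 303782/84811 ≈ 3.5819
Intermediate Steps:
l(f, K) = 0 (l(f, K) = 0/(-18) = 0*(-1/18) = 0)
c(J) = 0 (c(J) = 0*J = 0)
(c(-395) + 303782)/((160 + q(7, -7))*(-7*(-1)*8) + 75571) = (0 + 303782)/((160 + 5)*(-7*(-1)*8) + 75571) = 303782/(165*(7*8) + 75571) = 303782/(165*56 + 75571) = 303782/(9240 + 75571) = 303782/84811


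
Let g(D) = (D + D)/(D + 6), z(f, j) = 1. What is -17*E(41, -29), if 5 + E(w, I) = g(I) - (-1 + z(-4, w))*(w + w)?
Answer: 969/23 ≈ 42.130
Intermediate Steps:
g(D) = 2*D/(6 + D) (g(D) = (2*D)/(6 + D) = 2*D/(6 + D))
E(w, I) = -5 + 2*I/(6 + I) (E(w, I) = -5 + (2*I/(6 + I) - (-1 + 1)*(w + w)) = -5 + (2*I/(6 + I) - 0*2*w) = -5 + (2*I/(6 + I) - 1*0) = -5 + (2*I/(6 + I) + 0) = -5 + 2*I/(6 + I))
-17*E(41, -29) = -51*(-10 - 1*(-29))/(6 - 29) = -51*(-10 + 29)/(-23) = -51*(-1)*19/23 = -17*(-57/23) = 969/23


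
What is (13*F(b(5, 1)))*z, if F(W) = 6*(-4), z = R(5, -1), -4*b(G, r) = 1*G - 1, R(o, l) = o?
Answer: -1560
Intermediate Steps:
b(G, r) = 1/4 - G/4 (b(G, r) = -(1*G - 1)/4 = -(G - 1)/4 = -(-1 + G)/4 = 1/4 - G/4)
z = 5
F(W) = -24
(13*F(b(5, 1)))*z = (13*(-24))*5 = -312*5 = -1560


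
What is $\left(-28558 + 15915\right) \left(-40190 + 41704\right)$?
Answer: $-19141502$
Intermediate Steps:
$\left(-28558 + 15915\right) \left(-40190 + 41704\right) = \left(-12643\right) 1514 = -19141502$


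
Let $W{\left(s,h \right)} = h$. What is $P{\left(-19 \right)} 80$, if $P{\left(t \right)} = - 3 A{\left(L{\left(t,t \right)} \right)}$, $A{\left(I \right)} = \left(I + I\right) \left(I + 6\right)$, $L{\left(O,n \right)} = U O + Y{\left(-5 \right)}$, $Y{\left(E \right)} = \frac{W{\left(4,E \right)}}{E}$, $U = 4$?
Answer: $-2484000$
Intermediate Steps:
$Y{\left(E \right)} = 1$ ($Y{\left(E \right)} = \frac{E}{E} = 1$)
$L{\left(O,n \right)} = 1 + 4 O$ ($L{\left(O,n \right)} = 4 O + 1 = 1 + 4 O$)
$A{\left(I \right)} = 2 I \left(6 + I\right)$
$P{\left(t \right)} = - 6 \left(1 + 4 t\right) \left(7 + 4 t\right)$ ($P{\left(t \right)} = - 3 \cdot 2 \left(1 + 4 t\right) \left(6 + \left(1 + 4 t\right)\right) = - 3 \cdot 2 \left(1 + 4 t\right) \left(7 + 4 t\right) = - 6 \left(1 + 4 t\right) \left(7 + 4 t\right)$)
$P{\left(-19 \right)} 80 = \left(-42 - -3648 - 96 \left(-19\right)^{2}\right) 80 = \left(-42 + 3648 - 34656\right) 80 = \left(-31050\right) 80 = -2484000$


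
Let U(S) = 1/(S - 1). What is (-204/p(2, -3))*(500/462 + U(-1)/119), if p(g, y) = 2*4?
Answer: -8467/308 ≈ -27.490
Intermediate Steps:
U(S) = 1/(-1 + S)
p(g, y) = 8
(-204/p(2, -3))*(500/462 + U(-1)/119) = (-204/8)*(500/462 + 1/(-1 - 1*119)) = (-204*1/8)*(500*(1/462) + (1/119)/(-2)) = -51*(250/231 - 1/2*1/119)/2 = -51*(250/231 - 1/238)/2 = -51/2*8467/7854 = -8467/308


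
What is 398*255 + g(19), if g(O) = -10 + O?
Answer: 101499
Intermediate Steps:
398*255 + g(19) = 398*255 + (-10 + 19) = 101490 + 9 = 101499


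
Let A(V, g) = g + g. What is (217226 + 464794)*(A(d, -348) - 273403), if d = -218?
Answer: -186940999980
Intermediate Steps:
A(V, g) = 2*g
(217226 + 464794)*(A(d, -348) - 273403) = (217226 + 464794)*(2*(-348) - 273403) = 682020*(-696 - 273403) = 682020*(-274099) = -186940999980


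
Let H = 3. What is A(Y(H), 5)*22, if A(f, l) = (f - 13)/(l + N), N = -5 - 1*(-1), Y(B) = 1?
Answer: -264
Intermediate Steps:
N = -4 (N = -5 + 1 = -4)
A(f, l) = (-13 + f)/(-4 + l) (A(f, l) = (f - 13)/(l - 4) = (-13 + f)/(-4 + l))
A(Y(H), 5)*22 = ((-13 + 1)/(-4 + 5))*22 = (-12/1)*22 = (1*(-12))*22 = -12*22 = -264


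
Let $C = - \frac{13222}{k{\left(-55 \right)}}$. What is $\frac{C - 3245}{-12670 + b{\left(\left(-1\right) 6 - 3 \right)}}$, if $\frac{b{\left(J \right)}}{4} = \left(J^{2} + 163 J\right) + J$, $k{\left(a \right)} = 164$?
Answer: $\frac{272701}{1496500} \approx 0.18223$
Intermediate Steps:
$b{\left(J \right)} = 4 J^{2} + 656 J$ ($b{\left(J \right)} = 4 \left(\left(J^{2} + 163 J\right) + J\right) = 4 \left(J^{2} + 164 J\right) = 4 J^{2} + 656 J$)
$C = - \frac{6611}{82}$ ($C = - \frac{13222}{164} = \left(-13222\right) \frac{1}{164} = - \frac{6611}{82} \approx -80.622$)
$\frac{C - 3245}{-12670 + b{\left(\left(-1\right) 6 - 3 \right)}} = \frac{- \frac{6611}{82} - 3245}{-12670 + 4 \left(\left(-1\right) 6 - 3\right) \left(164 - 9\right)} = - \frac{272701}{82 \left(-12670 + 4 \left(-6 - 3\right) \left(164 - 9\right)\right)} = - \frac{272701}{82 \left(-12670 + 4 \left(-9\right) \left(164 - 9\right)\right)} = - \frac{272701}{82 \left(-12670 + 4 \left(-9\right) 155\right)} = - \frac{272701}{82 \left(-12670 - 5580\right)} = - \frac{272701}{82 \left(-18250\right)} = \left(- \frac{272701}{82}\right) \left(- \frac{1}{18250}\right) = \frac{272701}{1496500}$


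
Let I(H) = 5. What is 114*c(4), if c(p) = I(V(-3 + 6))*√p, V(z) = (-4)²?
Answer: 1140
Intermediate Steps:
V(z) = 16
c(p) = 5*√p
114*c(4) = 114*(5*√4) = 114*(5*2) = 114*10 = 1140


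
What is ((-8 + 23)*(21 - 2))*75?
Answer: 21375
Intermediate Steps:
((-8 + 23)*(21 - 2))*75 = (15*19)*75 = 285*75 = 21375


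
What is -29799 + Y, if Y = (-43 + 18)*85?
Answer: -31924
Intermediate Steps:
Y = -2125 (Y = -25*85 = -2125)
-29799 + Y = -29799 - 2125 = -31924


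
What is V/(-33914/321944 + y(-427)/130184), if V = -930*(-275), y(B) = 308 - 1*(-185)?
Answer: -1339872897594000/532042723 ≈ -2.5184e+6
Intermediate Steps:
y(B) = 493 (y(B) = 308 + 185 = 493)
V = 255750
V/(-33914/321944 + y(-427)/130184) = 255750/(-33914/321944 + 493/130184) = 255750/(-33914*1/321944 + 493*(1/130184)) = 255750/(-16957/160972 + 493/130184) = 255750/(-532042723/5238994712) = 255750*(-5238994712/532042723) = -1339872897594000/532042723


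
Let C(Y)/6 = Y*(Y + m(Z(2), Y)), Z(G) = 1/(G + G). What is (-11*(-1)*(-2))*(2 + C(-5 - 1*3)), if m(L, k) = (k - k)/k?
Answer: -8492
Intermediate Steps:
Z(G) = 1/(2*G)
m(L, k) = 0 (m(L, k) = 0/k = 0)
C(Y) = 6*Y² (C(Y) = 6*(Y*(Y + 0)) = 6*(Y*Y) = 6*Y²)
(-11*(-1)*(-2))*(2 + C(-5 - 1*3)) = (-11*(-1)*(-2))*(2 + 6*(-5 - 1*3)²) = (11*(-2))*(2 + 6*(-5 - 3)²) = -22*(2 + 6*(-8)²) = -22*(2 + 6*64) = -22*(2 + 384) = -22*386 = -8492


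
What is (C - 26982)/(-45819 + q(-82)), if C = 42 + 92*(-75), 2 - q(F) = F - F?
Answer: 33840/45817 ≈ 0.73859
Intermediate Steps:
q(F) = 2 (q(F) = 2 - (F - F) = 2 - 1*0 = 2 + 0 = 2)
C = -6858 (C = 42 - 6900 = -6858)
(C - 26982)/(-45819 + q(-82)) = (-6858 - 26982)/(-45819 + 2) = -33840/(-45817) = -33840*(-1/45817) = 33840/45817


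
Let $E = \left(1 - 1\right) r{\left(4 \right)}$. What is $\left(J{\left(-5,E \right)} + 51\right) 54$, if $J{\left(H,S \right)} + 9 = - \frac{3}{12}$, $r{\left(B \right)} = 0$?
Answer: $\frac{4509}{2} \approx 2254.5$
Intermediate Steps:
$E = 0$ ($E = \left(1 - 1\right) 0 = 0 \cdot 0 = 0$)
$J{\left(H,S \right)} = - \frac{37}{4}$ ($J{\left(H,S \right)} = -9 - \frac{3}{12} = -9 - \frac{1}{4} = - \frac{37}{4}$)
$\left(J{\left(-5,E \right)} + 51\right) 54 = \left(- \frac{37}{4} + 51\right) 54 = \frac{167}{4} \cdot 54 = \frac{4509}{2}$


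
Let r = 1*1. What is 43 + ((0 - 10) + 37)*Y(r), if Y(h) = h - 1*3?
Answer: -11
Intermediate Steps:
r = 1
Y(h) = -3 + h (Y(h) = h - 3 = -3 + h)
43 + ((0 - 10) + 37)*Y(r) = 43 + ((0 - 10) + 37)*(-3 + 1) = 43 + (-10 + 37)*(-2) = 43 + 27*(-2) = 43 - 54 = -11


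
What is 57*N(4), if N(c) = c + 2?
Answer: 342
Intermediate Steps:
N(c) = 2 + c
57*N(4) = 57*(2 + 4) = 57*6 = 342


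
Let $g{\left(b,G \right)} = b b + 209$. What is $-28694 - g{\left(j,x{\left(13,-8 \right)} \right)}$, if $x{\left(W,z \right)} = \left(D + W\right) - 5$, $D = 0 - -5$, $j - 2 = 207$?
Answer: $-72584$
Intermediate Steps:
$j = 209$ ($j = 2 + 207 = 209$)
$D = 5$ ($D = 0 + 5 = 5$)
$x{\left(W,z \right)} = W$ ($x{\left(W,z \right)} = \left(5 + W\right) - 5 = W$)
$g{\left(b,G \right)} = 209 + b^{2}$ ($g{\left(b,G \right)} = b^{2} + 209 = 209 + b^{2}$)
$-28694 - g{\left(j,x{\left(13,-8 \right)} \right)} = -28694 - \left(209 + 209^{2}\right) = -28694 - \left(209 + 43681\right) = -28694 - 43890 = -72584$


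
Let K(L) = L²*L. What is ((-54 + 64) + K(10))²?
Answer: 1020100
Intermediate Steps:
K(L) = L³
((-54 + 64) + K(10))² = ((-54 + 64) + 10³)² = (10 + 1000)² = 1010² = 1020100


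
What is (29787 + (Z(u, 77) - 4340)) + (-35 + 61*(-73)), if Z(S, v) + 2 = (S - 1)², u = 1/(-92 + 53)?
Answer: 31877197/1521 ≈ 20958.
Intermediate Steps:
u = -1/39 (u = 1/(-39) = -1/39 ≈ -0.025641)
Z(S, v) = -2 + (-1 + S)² (Z(S, v) = -2 + (S - 1)² = -2 + (-1 + S)²)
(29787 + (Z(u, 77) - 4340)) + (-35 + 61*(-73)) = (29787 + ((-2 + (-1 - 1/39)²) - 4340)) + (-35 + 61*(-73)) = (29787 + ((-2 + (-40/39)²) - 4340)) + (-35 - 4453) = (29787 + ((-2 + 1600/1521) - 4340)) - 4488 = (29787 + (-1442/1521 - 4340)) - 4488 = (29787 - 6602582/1521) - 4488 = 38703445/1521 - 4488 = 31877197/1521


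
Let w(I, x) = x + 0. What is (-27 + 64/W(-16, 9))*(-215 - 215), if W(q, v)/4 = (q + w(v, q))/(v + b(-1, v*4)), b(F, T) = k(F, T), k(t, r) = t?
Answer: 13330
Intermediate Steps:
w(I, x) = x
b(F, T) = F
W(q, v) = 8*q/(-1 + v) (W(q, v) = 4*((q + q)/(v - 1)) = 4*((2*q)/(-1 + v)) = 4*(2*q/(-1 + v)) = 8*q/(-1 + v))
(-27 + 64/W(-16, 9))*(-215 - 215) = (-27 + 64/((8*(-16)/(-1 + 9))))*(-215 - 215) = (-27 + 64/((8*(-16)/8)))*(-430) = (-27 + 64/((8*(-16)*(⅛))))*(-430) = (-27 + 64/(-16))*(-430) = (-27 + 64*(-1/16))*(-430) = (-27 - 4)*(-430) = -31*(-430) = 13330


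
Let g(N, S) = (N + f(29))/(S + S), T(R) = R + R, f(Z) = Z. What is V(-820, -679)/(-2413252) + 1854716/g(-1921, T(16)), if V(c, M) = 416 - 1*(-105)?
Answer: -71614353789345/1141468196 ≈ -62739.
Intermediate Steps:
T(R) = 2*R
V(c, M) = 521 (V(c, M) = 416 + 105 = 521)
g(N, S) = (29 + N)/(2*S) (g(N, S) = (N + 29)/(S + S) = (29 + N)/((2*S)) = (29 + N)*(1/(2*S)) = (29 + N)/(2*S))
V(-820, -679)/(-2413252) + 1854716/g(-1921, T(16)) = 521/(-2413252) + 1854716/(((29 - 1921)/(2*((2*16))))) = 521*(-1/2413252) + 1854716/(((½)*(-1892)/32)) = -521/2413252 + 1854716/(((½)*(1/32)*(-1892))) = -521/2413252 + 1854716/(-473/16) = -521/2413252 + 1854716*(-16/473) = -521/2413252 - 29675456/473 = -71614353789345/1141468196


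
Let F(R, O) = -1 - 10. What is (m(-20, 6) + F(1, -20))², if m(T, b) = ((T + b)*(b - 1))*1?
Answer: 6561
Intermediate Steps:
F(R, O) = -11
m(T, b) = (-1 + b)*(T + b) (m(T, b) = ((T + b)*(-1 + b))*1 = ((-1 + b)*(T + b))*1 = (-1 + b)*(T + b))
(m(-20, 6) + F(1, -20))² = ((6² - 1*(-20) - 1*6 - 20*6) - 11)² = ((36 + 20 - 6 - 120) - 11)² = (-70 - 11)² = (-81)² = 6561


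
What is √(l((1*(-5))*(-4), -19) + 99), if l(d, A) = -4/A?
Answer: √35815/19 ≈ 9.9604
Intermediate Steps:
√(l((1*(-5))*(-4), -19) + 99) = √(-4/(-19) + 99) = √(-4*(-1/19) + 99) = √(4/19 + 99) = √(1885/19) = √35815/19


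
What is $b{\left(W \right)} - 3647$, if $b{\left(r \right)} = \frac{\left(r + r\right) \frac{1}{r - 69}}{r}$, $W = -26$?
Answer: $- \frac{346467}{95} \approx -3647.0$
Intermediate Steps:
$b{\left(r \right)} = \frac{2}{-69 + r}$ ($b{\left(r \right)} = \frac{2 r \frac{1}{-69 + r}}{r} = \frac{2}{-69 + r}$)
$b{\left(W \right)} - 3647 = \frac{2}{-69 - 26} - 3647 = \frac{2}{-95} - 3647 = 2 \left(- \frac{1}{95}\right) - 3647 = - \frac{2}{95} - 3647 = - \frac{346467}{95}$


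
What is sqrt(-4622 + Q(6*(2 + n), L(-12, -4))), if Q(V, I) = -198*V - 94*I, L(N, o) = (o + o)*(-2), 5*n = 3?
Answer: I*sqrt(230370)/5 ≈ 95.994*I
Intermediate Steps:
n = 3/5 (n = (1/5)*3 = 3/5 ≈ 0.60000)
L(N, o) = -4*o (L(N, o) = (2*o)*(-2) = -4*o)
sqrt(-4622 + Q(6*(2 + n), L(-12, -4))) = sqrt(-4622 + (-1188*(2 + 3/5) - (-376)*(-4))) = sqrt(-4622 + (-1188*13/5 - 94*16)) = sqrt(-4622 + (-198*78/5 - 1504)) = sqrt(-4622 + (-15444/5 - 1504)) = sqrt(-4622 - 22964/5) = sqrt(-46074/5) = I*sqrt(230370)/5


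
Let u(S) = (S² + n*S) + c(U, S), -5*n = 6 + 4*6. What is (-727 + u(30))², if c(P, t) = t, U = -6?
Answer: 529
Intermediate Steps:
n = -6 (n = -(6 + 4*6)/5 = -(6 + 24)/5 = -⅕*30 = -6)
u(S) = S² - 5*S (u(S) = (S² - 6*S) + S = S² - 5*S)
(-727 + u(30))² = (-727 + 30*(-5 + 30))² = (-727 + 30*25)² = (-727 + 750)² = 23² = 529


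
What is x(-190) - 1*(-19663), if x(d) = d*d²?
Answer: -6839337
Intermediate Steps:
x(d) = d³
x(-190) - 1*(-19663) = (-190)³ - 1*(-19663) = -6859000 + 19663 = -6839337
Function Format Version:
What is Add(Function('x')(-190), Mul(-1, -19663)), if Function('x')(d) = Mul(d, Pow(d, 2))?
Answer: -6839337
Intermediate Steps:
Function('x')(d) = Pow(d, 3)
Add(Function('x')(-190), Mul(-1, -19663)) = Add(Pow(-190, 3), Mul(-1, -19663)) = Add(-6859000, 19663) = -6839337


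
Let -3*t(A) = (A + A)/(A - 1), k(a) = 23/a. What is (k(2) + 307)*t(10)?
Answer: -6370/27 ≈ -235.93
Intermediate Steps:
t(A) = -2*A/(3*(-1 + A)) (t(A) = -(A + A)/(3*(A - 1)) = -2*A/(3*(-1 + A)))
(k(2) + 307)*t(10) = (23/2 + 307)*(-2*10/(-3 + 3*10)) = (23*(½) + 307)*(-2*10/(-3 + 30)) = (23/2 + 307)*(-2*10/27) = 637*(-2*10*1/27)/2 = (637/2)*(-20/27) = -6370/27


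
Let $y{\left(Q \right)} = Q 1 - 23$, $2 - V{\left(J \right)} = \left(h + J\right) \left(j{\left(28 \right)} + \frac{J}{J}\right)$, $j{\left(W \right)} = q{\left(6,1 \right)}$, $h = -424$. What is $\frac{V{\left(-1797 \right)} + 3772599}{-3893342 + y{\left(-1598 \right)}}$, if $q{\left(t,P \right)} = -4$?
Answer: $- \frac{3765938}{3894963} \approx -0.96687$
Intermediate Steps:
$j{\left(W \right)} = -4$
$V{\left(J \right)} = -1270 + 3 J$ ($V{\left(J \right)} = 2 - \left(-424 + J\right) \left(-4 + \frac{J}{J}\right) = 2 - \left(-424 + J\right) \left(-4 + 1\right) = 2 - \left(-424 + J\right) \left(-3\right) = 2 - \left(1272 - 3 J\right) = 2 + \left(-1272 + 3 J\right) = -1270 + 3 J$)
$y{\left(Q \right)} = -23 + Q$ ($y{\left(Q \right)} = Q - 23 = -23 + Q$)
$\frac{V{\left(-1797 \right)} + 3772599}{-3893342 + y{\left(-1598 \right)}} = \frac{\left(-1270 + 3 \left(-1797\right)\right) + 3772599}{-3893342 - 1621} = \frac{\left(-1270 - 5391\right) + 3772599}{-3893342 - 1621} = \frac{-6661 + 3772599}{-3894963} = 3765938 \left(- \frac{1}{3894963}\right) = - \frac{3765938}{3894963}$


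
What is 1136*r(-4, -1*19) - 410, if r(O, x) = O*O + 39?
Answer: 62070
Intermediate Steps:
r(O, x) = 39 + O² (r(O, x) = O² + 39 = 39 + O²)
1136*r(-4, -1*19) - 410 = 1136*(39 + (-4)²) - 410 = 1136*(39 + 16) - 410 = 1136*55 - 410 = 62480 - 410 = 62070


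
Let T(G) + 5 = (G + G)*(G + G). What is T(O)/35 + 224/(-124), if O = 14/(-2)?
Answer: 3961/1085 ≈ 3.6507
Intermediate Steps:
O = -7 (O = 14*(-½) = -7)
T(G) = -5 + 4*G² (T(G) = -5 + (G + G)*(G + G) = -5 + (2*G)*(2*G) = -5 + 4*G²)
T(O)/35 + 224/(-124) = (-5 + 4*(-7)²)/35 + 224/(-124) = (-5 + 4*49)*(1/35) + 224*(-1/124) = (-5 + 196)*(1/35) - 56/31 = 191*(1/35) - 56/31 = 191/35 - 56/31 = 3961/1085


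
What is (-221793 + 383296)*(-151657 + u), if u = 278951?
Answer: 20558362882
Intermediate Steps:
(-221793 + 383296)*(-151657 + u) = (-221793 + 383296)*(-151657 + 278951) = 161503*127294 = 20558362882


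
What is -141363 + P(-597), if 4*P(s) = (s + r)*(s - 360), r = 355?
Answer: -166929/2 ≈ -83465.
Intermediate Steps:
P(s) = (-360 + s)*(355 + s)/4 (P(s) = ((s + 355)*(s - 360))/4 = ((355 + s)*(-360 + s))/4 = ((-360 + s)*(355 + s))/4 = (-360 + s)*(355 + s)/4)
-141363 + P(-597) = -141363 + (-31950 - 5/4*(-597) + (¼)*(-597)²) = -141363 + (-31950 + 2985/4 + (¼)*356409) = -141363 + (-31950 + 2985/4 + 356409/4) = -141363 + 115797/2 = -166929/2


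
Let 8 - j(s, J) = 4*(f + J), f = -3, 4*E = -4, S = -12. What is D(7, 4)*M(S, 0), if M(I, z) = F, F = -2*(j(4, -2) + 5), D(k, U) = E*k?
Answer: 462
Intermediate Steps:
E = -1 (E = (1/4)*(-4) = -1)
D(k, U) = -k
j(s, J) = 20 - 4*J (j(s, J) = 8 - 4*(-3 + J) = 8 - (-12 + 4*J) = 8 + (12 - 4*J) = 20 - 4*J)
F = -66 (F = -2*((20 - 4*(-2)) + 5) = -2*((20 + 8) + 5) = -2*(28 + 5) = -2*33 = -66)
M(I, z) = -66
D(7, 4)*M(S, 0) = -1*7*(-66) = -7*(-66) = 462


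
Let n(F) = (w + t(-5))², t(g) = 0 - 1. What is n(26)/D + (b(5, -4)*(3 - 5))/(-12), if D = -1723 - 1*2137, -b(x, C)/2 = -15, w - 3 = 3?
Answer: 3855/772 ≈ 4.9935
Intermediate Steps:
w = 6 (w = 3 + 3 = 6)
t(g) = -1
b(x, C) = 30 (b(x, C) = -2*(-15) = 30)
D = -3860 (D = -1723 - 2137 = -3860)
n(F) = 25 (n(F) = (6 - 1)² = 5² = 25)
n(26)/D + (b(5, -4)*(3 - 5))/(-12) = 25/(-3860) + (30*(3 - 5))/(-12) = 25*(-1/3860) + (30*(-2))*(-1/12) = -5/772 - 60*(-1/12) = -5/772 + 5 = 3855/772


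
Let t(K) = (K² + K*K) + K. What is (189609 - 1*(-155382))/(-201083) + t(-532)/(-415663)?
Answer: -13532402519/4399092791 ≈ -3.0762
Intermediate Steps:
t(K) = K + 2*K² (t(K) = (K² + K²) + K = 2*K² + K = K + 2*K²)
(189609 - 1*(-155382))/(-201083) + t(-532)/(-415663) = (189609 - 1*(-155382))/(-201083) - 532*(1 + 2*(-532))/(-415663) = (189609 + 155382)*(-1/201083) - 532*(1 - 1064)*(-1/415663) = 344991*(-1/201083) - 532*(-1063)*(-1/415663) = -344991/201083 + 565516*(-1/415663) = -344991/201083 - 29764/21877 = -13532402519/4399092791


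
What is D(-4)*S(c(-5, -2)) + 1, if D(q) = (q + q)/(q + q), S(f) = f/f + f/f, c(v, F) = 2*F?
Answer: 3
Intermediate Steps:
S(f) = 2 (S(f) = 1 + 1 = 2)
D(q) = 1 (D(q) = (2*q)/((2*q)) = (2*q)*(1/(2*q)) = 1)
D(-4)*S(c(-5, -2)) + 1 = 1*2 + 1 = 2 + 1 = 3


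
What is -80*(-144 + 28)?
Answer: 9280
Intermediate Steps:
-80*(-144 + 28) = -80*(-116) = 9280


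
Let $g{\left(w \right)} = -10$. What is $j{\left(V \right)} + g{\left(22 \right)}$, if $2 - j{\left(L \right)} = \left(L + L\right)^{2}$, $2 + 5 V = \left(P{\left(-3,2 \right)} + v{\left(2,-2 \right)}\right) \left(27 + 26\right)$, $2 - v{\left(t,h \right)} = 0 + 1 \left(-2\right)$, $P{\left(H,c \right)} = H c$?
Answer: $- \frac{46856}{25} \approx -1874.2$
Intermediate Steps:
$v{\left(t,h \right)} = 4$ ($v{\left(t,h \right)} = 2 - \left(0 + 1 \left(-2\right)\right) = 2 - \left(0 - 2\right) = 2 - -2 = 2 + 2 = 4$)
$V = - \frac{108}{5}$ ($V = - \frac{2}{5} + \frac{\left(\left(-3\right) 2 + 4\right) \left(27 + 26\right)}{5} = - \frac{2}{5} + \frac{\left(-6 + 4\right) 53}{5} = - \frac{2}{5} + \frac{\left(-2\right) 53}{5} = - \frac{2}{5} + \frac{1}{5} \left(-106\right) = - \frac{2}{5} - \frac{106}{5} = - \frac{108}{5} \approx -21.6$)
$j{\left(L \right)} = 2 - 4 L^{2}$ ($j{\left(L \right)} = 2 - \left(L + L\right)^{2} = 2 - \left(2 L\right)^{2} = 2 - 4 L^{2}$)
$j{\left(V \right)} + g{\left(22 \right)} = \left(2 - 4 \left(- \frac{108}{5}\right)^{2}\right) - 10 = \left(2 - \frac{46656}{25}\right) - 10 = - \frac{46606}{25} - 10 = - \frac{46856}{25}$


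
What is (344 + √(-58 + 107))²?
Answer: 123201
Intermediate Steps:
(344 + √(-58 + 107))² = (344 + √49)² = (344 + 7)² = 351² = 123201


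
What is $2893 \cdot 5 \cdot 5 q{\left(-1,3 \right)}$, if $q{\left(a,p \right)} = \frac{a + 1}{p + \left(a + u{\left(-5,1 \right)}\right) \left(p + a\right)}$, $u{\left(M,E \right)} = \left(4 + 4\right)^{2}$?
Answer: $0$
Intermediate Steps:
$u{\left(M,E \right)} = 64$ ($u{\left(M,E \right)} = 8^{2} = 64$)
$q{\left(a,p \right)} = \frac{1 + a}{p + \left(64 + a\right) \left(a + p\right)}$ ($q{\left(a,p \right)} = \frac{a + 1}{p + \left(a + 64\right) \left(p + a\right)} = \frac{1 + a}{p + \left(64 + a\right) \left(a + p\right)}$)
$2893 \cdot 5 \cdot 5 q{\left(-1,3 \right)} = 2893 \cdot 5 \cdot 5 \frac{1 - 1}{\left(-1\right)^{2} + 64 \left(-1\right) + 65 \cdot 3 - 3} = 2893 \cdot 25 \frac{1}{1 - 64 + 195 - 3} \cdot 0 = 2893 \cdot 25 \cdot \frac{1}{129} \cdot 0 = 2893 \cdot 25 \cdot 0 = 2893 \cdot 0 = 0$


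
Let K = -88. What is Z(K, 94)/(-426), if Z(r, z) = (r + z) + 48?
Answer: -9/71 ≈ -0.12676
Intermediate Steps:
Z(r, z) = 48 + r + z
Z(K, 94)/(-426) = (48 - 88 + 94)/(-426) = 54*(-1/426) = -9/71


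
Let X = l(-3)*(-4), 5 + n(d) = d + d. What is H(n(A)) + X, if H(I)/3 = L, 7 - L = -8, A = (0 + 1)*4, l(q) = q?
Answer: 57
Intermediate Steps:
A = 4 (A = 1*4 = 4)
n(d) = -5 + 2*d (n(d) = -5 + (d + d) = -5 + 2*d)
L = 15 (L = 7 - 1*(-8) = 7 + 8 = 15)
H(I) = 45 (H(I) = 3*15 = 45)
X = 12 (X = -3*(-4) = 12)
H(n(A)) + X = 45 + 12 = 57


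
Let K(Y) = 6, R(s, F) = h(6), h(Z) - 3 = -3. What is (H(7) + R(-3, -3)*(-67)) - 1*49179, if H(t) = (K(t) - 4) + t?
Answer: -49170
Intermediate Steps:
h(Z) = 0 (h(Z) = 3 - 3 = 0)
R(s, F) = 0
H(t) = 2 + t (H(t) = (6 - 4) + t = 2 + t)
(H(7) + R(-3, -3)*(-67)) - 1*49179 = ((2 + 7) + 0*(-67)) - 1*49179 = (9 + 0) - 49179 = 9 - 49179 = -49170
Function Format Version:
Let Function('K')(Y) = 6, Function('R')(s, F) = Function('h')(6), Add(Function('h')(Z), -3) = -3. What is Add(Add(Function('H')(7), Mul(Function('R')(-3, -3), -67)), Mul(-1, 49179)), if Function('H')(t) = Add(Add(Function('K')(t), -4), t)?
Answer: -49170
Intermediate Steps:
Function('h')(Z) = 0 (Function('h')(Z) = Add(3, -3) = 0)
Function('R')(s, F) = 0
Function('H')(t) = Add(2, t) (Function('H')(t) = Add(Add(6, -4), t) = Add(2, t))
Add(Add(Function('H')(7), Mul(Function('R')(-3, -3), -67)), Mul(-1, 49179)) = Add(Add(Add(2, 7), Mul(0, -67)), Mul(-1, 49179)) = Add(Add(9, 0), -49179) = Add(9, -49179) = -49170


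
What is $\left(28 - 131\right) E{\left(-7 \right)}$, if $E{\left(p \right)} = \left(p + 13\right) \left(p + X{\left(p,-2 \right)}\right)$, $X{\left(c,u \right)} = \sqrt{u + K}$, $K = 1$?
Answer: $4326 - 618 i \approx 4326.0 - 618.0 i$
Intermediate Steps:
$X{\left(c,u \right)} = \sqrt{1 + u}$ ($X{\left(c,u \right)} = \sqrt{u + 1} = \sqrt{1 + u}$)
$E{\left(p \right)} = \left(13 + p\right) \left(i + p\right)$ ($E{\left(p \right)} = \left(p + 13\right) \left(p + \sqrt{1 - 2}\right) = \left(13 + p\right) \left(p + \sqrt{-1}\right) = \left(13 + p\right) \left(p + i\right) = \left(13 + p\right) \left(i + p\right)$)
$\left(28 - 131\right) E{\left(-7 \right)} = \left(28 - 131\right) \left(\left(-7\right)^{2} + 13 i - 7 \left(13 + i\right)\right) = - 103 \left(49 + 13 i - \left(91 + 7 i\right)\right) = - 103 \left(-42 + 6 i\right) = 4326 - 618 i$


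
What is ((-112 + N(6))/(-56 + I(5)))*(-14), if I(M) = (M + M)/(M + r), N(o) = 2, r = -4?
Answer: -770/23 ≈ -33.478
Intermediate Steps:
I(M) = 2*M/(-4 + M) (I(M) = (M + M)/(M - 4) = (2*M)/(-4 + M) = 2*M/(-4 + M))
((-112 + N(6))/(-56 + I(5)))*(-14) = ((-112 + 2)/(-56 + 2*5/(-4 + 5)))*(-14) = -110/(-56 + 2*5/1)*(-14) = -110/(-56 + 2*5*1)*(-14) = -110/(-56 + 10)*(-14) = -110/(-46)*(-14) = -110*(-1/46)*(-14) = (55/23)*(-14) = -770/23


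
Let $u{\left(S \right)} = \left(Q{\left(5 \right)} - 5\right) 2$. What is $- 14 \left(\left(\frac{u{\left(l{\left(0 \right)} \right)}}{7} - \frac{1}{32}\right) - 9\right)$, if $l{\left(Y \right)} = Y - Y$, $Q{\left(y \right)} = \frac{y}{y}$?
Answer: $\frac{2279}{16} \approx 142.44$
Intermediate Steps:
$Q{\left(y \right)} = 1$
$l{\left(Y \right)} = 0$
$u{\left(S \right)} = -8$ ($u{\left(S \right)} = \left(1 - 5\right) 2 = \left(-4\right) 2 = -8$)
$- 14 \left(\left(\frac{u{\left(l{\left(0 \right)} \right)}}{7} - \frac{1}{32}\right) - 9\right) = - 14 \left(\left(- \frac{8}{7} - \frac{1}{32}\right) - 9\right) = - 14 \left(- \frac{263}{224} - 9\right) = \left(-14\right) \left(- \frac{2279}{224}\right) = \frac{2279}{16}$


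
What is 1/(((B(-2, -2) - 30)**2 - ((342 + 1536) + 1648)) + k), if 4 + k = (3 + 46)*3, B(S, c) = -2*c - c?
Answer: -1/2807 ≈ -0.00035625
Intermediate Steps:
B(S, c) = -3*c
k = 143 (k = -4 + (3 + 46)*3 = -4 + 49*3 = -4 + 147 = 143)
1/(((B(-2, -2) - 30)**2 - ((342 + 1536) + 1648)) + k) = 1/(((-3*(-2) - 30)**2 - ((342 + 1536) + 1648)) + 143) = 1/(((6 - 30)**2 - (1878 + 1648)) + 143) = 1/(((-24)**2 - 1*3526) + 143) = 1/((576 - 3526) + 143) = 1/(-2950 + 143) = 1/(-2807) = -1/2807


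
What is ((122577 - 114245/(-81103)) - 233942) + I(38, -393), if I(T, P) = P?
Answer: -124161573/1111 ≈ -1.1176e+5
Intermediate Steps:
((122577 - 114245/(-81103)) - 233942) + I(38, -393) = ((122577 - 114245/(-81103)) - 233942) - 393 = ((122577 - 114245*(-1/81103)) - 233942) - 393 = ((122577 + 1565/1111) - 233942) - 393 = (136184612/1111 - 233942) - 393 = -123724950/1111 - 393 = -124161573/1111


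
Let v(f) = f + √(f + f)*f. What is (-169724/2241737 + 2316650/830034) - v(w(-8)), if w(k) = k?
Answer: 9969093381449/930358964529 + 32*I ≈ 10.715 + 32.0*I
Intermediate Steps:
v(f) = f + √2*f^(3/2) (v(f) = f + √(2*f)*f = f + (√2*√f)*f = f + √2*f^(3/2))
(-169724/2241737 + 2316650/830034) - v(w(-8)) = (-169724/2241737 + 2316650/830034) - (-8 + √2*(-8)^(3/2)) = (-169724*1/2241737 + 2316650*(1/830034)) - (-8 + √2*(-16*I*√2)) = (-169724/2241737 + 1158325/415017) - (-8 - 32*I) = 2526221665217/930358964529 + (8 + 32*I) = 9969093381449/930358964529 + 32*I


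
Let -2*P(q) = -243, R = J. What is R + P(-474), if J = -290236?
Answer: -580229/2 ≈ -2.9011e+5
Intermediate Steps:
R = -290236
P(q) = 243/2 (P(q) = -½*(-243) = 243/2)
R + P(-474) = -290236 + 243/2 = -580229/2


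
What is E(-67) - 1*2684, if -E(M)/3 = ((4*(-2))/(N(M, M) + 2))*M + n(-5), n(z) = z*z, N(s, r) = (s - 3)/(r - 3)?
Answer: -3295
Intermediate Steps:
N(s, r) = (-3 + s)/(-3 + r)
n(z) = z²
E(M) = -75 + 8*M (E(M) = -3*(((4*(-2))/((-3 + M)/(-3 + M) + 2))*M + (-5)²) = -3*((-8/(1 + 2))*M + 25) = -3*((-8/3)*M + 25) = -3*((-8*⅓)*M + 25) = -3*(-8*M/3 + 25) = -3*(25 - 8*M/3) = -75 + 8*M)
E(-67) - 1*2684 = (-75 + 8*(-67)) - 1*2684 = (-75 - 536) - 2684 = -611 - 2684 = -3295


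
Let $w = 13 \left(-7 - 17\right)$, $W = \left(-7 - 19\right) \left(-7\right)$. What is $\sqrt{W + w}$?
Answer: $i \sqrt{130} \approx 11.402 i$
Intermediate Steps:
$W = 182$ ($W = \left(-26\right) \left(-7\right) = 182$)
$w = -312$ ($w = 13 \left(-24\right) = -312$)
$\sqrt{W + w} = \sqrt{182 - 312} = \sqrt{-130} = i \sqrt{130}$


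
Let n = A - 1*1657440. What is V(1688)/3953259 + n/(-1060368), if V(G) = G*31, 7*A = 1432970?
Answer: 966417480629/698651556552 ≈ 1.3833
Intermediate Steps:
A = 204710 (A = (⅐)*1432970 = 204710)
n = -1452730 (n = 204710 - 1*1657440 = 204710 - 1657440 = -1452730)
V(G) = 31*G
V(1688)/3953259 + n/(-1060368) = (31*1688)/3953259 - 1452730/(-1060368) = 52328*(1/3953259) - 1452730*(-1/1060368) = 52328/3953259 + 726365/530184 = 966417480629/698651556552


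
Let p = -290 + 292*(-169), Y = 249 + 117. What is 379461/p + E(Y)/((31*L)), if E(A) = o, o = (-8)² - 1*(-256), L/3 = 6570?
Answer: -7727952715/1010977146 ≈ -7.6440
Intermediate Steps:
L = 19710 (L = 3*6570 = 19710)
Y = 366
o = 320 (o = 64 + 256 = 320)
E(A) = 320
p = -49638 (p = -290 - 49348 = -49638)
379461/p + E(Y)/((31*L)) = 379461/(-49638) + 320/((31*19710)) = 379461*(-1/49638) + 320/611010 = -126487/16546 + 320*(1/611010) = -126487/16546 + 32/61101 = -7727952715/1010977146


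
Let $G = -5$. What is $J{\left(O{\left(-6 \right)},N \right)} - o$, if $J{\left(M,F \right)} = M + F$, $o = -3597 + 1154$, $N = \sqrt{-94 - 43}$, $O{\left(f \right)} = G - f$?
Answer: $2444 + i \sqrt{137} \approx 2444.0 + 11.705 i$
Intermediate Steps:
$O{\left(f \right)} = -5 - f$
$N = i \sqrt{137}$ ($N = \sqrt{-137} = i \sqrt{137} \approx 11.705 i$)
$o = -2443$
$J{\left(M,F \right)} = F + M$
$J{\left(O{\left(-6 \right)},N \right)} - o = \left(i \sqrt{137} - -1\right) - -2443 = \left(i \sqrt{137} + \left(-5 + 6\right)\right) + 2443 = \left(i \sqrt{137} + 1\right) + 2443 = \left(1 + i \sqrt{137}\right) + 2443 = 2444 + i \sqrt{137}$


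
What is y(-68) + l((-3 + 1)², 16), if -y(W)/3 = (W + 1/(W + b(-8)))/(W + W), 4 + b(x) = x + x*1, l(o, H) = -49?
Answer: -604387/11968 ≈ -50.500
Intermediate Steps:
b(x) = -4 + 2*x (b(x) = -4 + (x + x*1) = -4 + (x + x) = -4 + 2*x)
y(W) = -3*(W + 1/(-20 + W))/(2*W) (y(W) = -3*(W + 1/(W + (-4 + 2*(-8))))/(W + W) = -3*(W + 1/(W + (-4 - 16)))/(2*W) = -3*(W + 1/(W - 20))*1/(2*W) = -3*(W + 1/(-20 + W))*1/(2*W) = -3*(W + 1/(-20 + W))/(2*W))
y(-68) + l((-3 + 1)², 16) = (3/2)*(-1 - 1*(-68)² + 20*(-68))/(-68*(-20 - 68)) - 49 = (3/2)*(-1/68)*(-1 - 1*4624 - 1360)/(-88) - 49 = (3/2)*(-1/68)*(-1/88)*(-1 - 4624 - 1360) - 49 = (3/2)*(-1/68)*(-1/88)*(-5985) - 49 = -17955/11968 - 49 = -604387/11968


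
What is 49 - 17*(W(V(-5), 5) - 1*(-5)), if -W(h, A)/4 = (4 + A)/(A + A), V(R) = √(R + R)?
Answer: 126/5 ≈ 25.200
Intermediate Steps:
V(R) = √2*√R (V(R) = √(2*R) = √2*√R)
W(h, A) = -2*(4 + A)/A (W(h, A) = -4*(4 + A)/(A + A) = -4*(4 + A)/(2*A) = -4*(4 + A)*1/(2*A) = -2*(4 + A)/A)
49 - 17*(W(V(-5), 5) - 1*(-5)) = 49 - 17*((-2 - 8/5) - 1*(-5)) = 49 - 17*((-2 - 8*⅕) + 5) = 49 - 17*((-2 - 8/5) + 5) = 49 - 17*(-18/5 + 5) = 49 - 17*7/5 = 49 - 119/5 = 126/5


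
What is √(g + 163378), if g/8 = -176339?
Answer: I*√1247334 ≈ 1116.8*I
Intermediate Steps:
g = -1410712 (g = 8*(-176339) = -1410712)
√(g + 163378) = √(-1410712 + 163378) = √(-1247334) = I*√1247334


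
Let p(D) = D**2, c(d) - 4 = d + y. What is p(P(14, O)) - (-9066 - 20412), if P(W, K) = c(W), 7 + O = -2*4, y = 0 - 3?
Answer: 29703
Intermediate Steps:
y = -3
O = -15 (O = -7 - 2*4 = -7 - 8 = -15)
c(d) = 1 + d (c(d) = 4 + (d - 3) = 4 + (-3 + d) = 1 + d)
P(W, K) = 1 + W
p(P(14, O)) - (-9066 - 20412) = (1 + 14)**2 - (-9066 - 20412) = 15**2 - 1*(-29478) = 225 + 29478 = 29703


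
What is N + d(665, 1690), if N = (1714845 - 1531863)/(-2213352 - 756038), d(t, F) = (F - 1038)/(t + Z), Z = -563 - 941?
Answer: -1044782089/1245659105 ≈ -0.83874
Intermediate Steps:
Z = -1504
d(t, F) = (-1038 + F)/(-1504 + t) (d(t, F) = (F - 1038)/(t - 1504) = (-1038 + F)/(-1504 + t))
N = -91491/1484695 (N = 182982/(-2969390) = 182982*(-1/2969390) = -91491/1484695 ≈ -0.061623)
N + d(665, 1690) = -91491/1484695 + (-1038 + 1690)/(-1504 + 665) = -91491/1484695 + 652/(-839) = -91491/1484695 - 1/839*652 = -91491/1484695 - 652/839 = -1044782089/1245659105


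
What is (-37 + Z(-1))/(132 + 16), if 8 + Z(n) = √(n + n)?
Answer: -45/148 + I*√2/148 ≈ -0.30405 + 0.0095555*I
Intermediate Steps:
Z(n) = -8 + √2*√n (Z(n) = -8 + √(n + n) = -8 + √(2*n) = -8 + √2*√n)
(-37 + Z(-1))/(132 + 16) = (-37 + (-8 + √2*√(-1)))/(132 + 16) = (-37 + (-8 + √2*I))/148 = (-37 + (-8 + I*√2))/148 = (-45 + I*√2)/148 = -45/148 + I*√2/148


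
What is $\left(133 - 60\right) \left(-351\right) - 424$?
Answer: $-26047$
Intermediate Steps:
$\left(133 - 60\right) \left(-351\right) - 424 = 73 \left(-351\right) - 424 = -25623 - 424 = -26047$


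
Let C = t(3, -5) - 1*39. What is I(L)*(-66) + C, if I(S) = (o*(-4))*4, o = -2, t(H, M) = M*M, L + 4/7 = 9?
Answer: -2126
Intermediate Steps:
L = 59/7 (L = -4/7 + 9 = 59/7 ≈ 8.4286)
t(H, M) = M²
I(S) = 32 (I(S) = -2*(-4)*4 = 8*4 = 32)
C = -14 (C = (-5)² - 1*39 = 25 - 39 = -14)
I(L)*(-66) + C = 32*(-66) - 14 = -2112 - 14 = -2126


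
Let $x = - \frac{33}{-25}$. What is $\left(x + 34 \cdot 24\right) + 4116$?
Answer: $\frac{123333}{25} \approx 4933.3$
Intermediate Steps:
$x = \frac{33}{25}$ ($x = \left(-33\right) \left(- \frac{1}{25}\right) = \frac{33}{25} \approx 1.32$)
$\left(x + 34 \cdot 24\right) + 4116 = \left(\frac{33}{25} + 34 \cdot 24\right) + 4116 = \left(\frac{33}{25} + 816\right) + 4116 = \frac{20433}{25} + 4116 = \frac{123333}{25}$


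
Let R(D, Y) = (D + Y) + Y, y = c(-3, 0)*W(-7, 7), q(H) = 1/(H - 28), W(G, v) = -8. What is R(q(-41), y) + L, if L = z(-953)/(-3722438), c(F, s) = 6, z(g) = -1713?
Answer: -24661033553/256848222 ≈ -96.014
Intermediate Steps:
q(H) = 1/(-28 + H)
y = -48 (y = 6*(-8) = -48)
R(D, Y) = D + 2*Y
L = 1713/3722438 (L = -1713/(-3722438) = -1713*(-1/3722438) = 1713/3722438 ≈ 0.00046018)
R(q(-41), y) + L = (1/(-28 - 41) + 2*(-48)) + 1713/3722438 = (1/(-69) - 96) + 1713/3722438 = (-1/69 - 96) + 1713/3722438 = -6625/69 + 1713/3722438 = -24661033553/256848222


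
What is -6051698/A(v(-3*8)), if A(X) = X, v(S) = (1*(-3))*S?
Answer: -3025849/36 ≈ -84051.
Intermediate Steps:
v(S) = -3*S
-6051698/A(v(-3*8)) = -6051698/((-(-9)*8)) = -6051698/((-3*(-24))) = -6051698/72 = -6051698*1/72 = -3025849/36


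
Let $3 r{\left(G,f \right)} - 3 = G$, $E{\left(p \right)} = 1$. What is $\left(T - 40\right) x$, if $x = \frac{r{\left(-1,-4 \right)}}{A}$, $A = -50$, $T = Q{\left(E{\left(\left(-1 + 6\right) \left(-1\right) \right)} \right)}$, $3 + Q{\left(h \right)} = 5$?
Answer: $\frac{38}{75} \approx 0.50667$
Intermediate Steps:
$Q{\left(h \right)} = 2$ ($Q{\left(h \right)} = -3 + 5 = 2$)
$T = 2$
$r{\left(G,f \right)} = 1 + \frac{G}{3}$
$x = - \frac{1}{75}$ ($x = \frac{1 + \frac{1}{3} \left(-1\right)}{-50} = \left(1 - \frac{1}{3}\right) \left(- \frac{1}{50}\right) = \frac{2}{3} \left(- \frac{1}{50}\right) = - \frac{1}{75} \approx -0.013333$)
$\left(T - 40\right) x = \left(2 - 40\right) \left(- \frac{1}{75}\right) = \left(-38\right) \left(- \frac{1}{75}\right) = \frac{38}{75}$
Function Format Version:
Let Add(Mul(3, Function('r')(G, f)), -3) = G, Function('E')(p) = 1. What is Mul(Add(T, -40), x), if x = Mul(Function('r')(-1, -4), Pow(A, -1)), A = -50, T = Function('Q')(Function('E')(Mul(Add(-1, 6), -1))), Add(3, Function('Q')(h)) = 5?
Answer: Rational(38, 75) ≈ 0.50667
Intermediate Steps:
Function('Q')(h) = 2 (Function('Q')(h) = Add(-3, 5) = 2)
T = 2
Function('r')(G, f) = Add(1, Mul(Rational(1, 3), G))
x = Rational(-1, 75) (x = Mul(Add(1, Mul(Rational(1, 3), -1)), Pow(-50, -1)) = Mul(Add(1, Rational(-1, 3)), Rational(-1, 50)) = Mul(Rational(2, 3), Rational(-1, 50)) = Rational(-1, 75) ≈ -0.013333)
Mul(Add(T, -40), x) = Mul(Add(2, -40), Rational(-1, 75)) = Mul(-38, Rational(-1, 75)) = Rational(38, 75)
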